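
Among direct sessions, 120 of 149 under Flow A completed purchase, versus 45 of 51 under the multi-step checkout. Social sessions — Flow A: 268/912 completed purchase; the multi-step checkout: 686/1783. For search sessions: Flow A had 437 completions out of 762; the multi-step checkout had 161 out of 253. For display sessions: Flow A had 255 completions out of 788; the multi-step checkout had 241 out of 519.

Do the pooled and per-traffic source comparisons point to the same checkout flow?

Direct: Flow A 120/149 = 80.5%, the multi-step checkout 45/51 = 88.2% → the multi-step checkout
Social: Flow A 268/912 = 29.4%, the multi-step checkout 686/1783 = 38.5% → the multi-step checkout
Search: Flow A 437/762 = 57.3%, the multi-step checkout 161/253 = 63.6% → the multi-step checkout
Display: Flow A 255/788 = 32.4%, the multi-step checkout 241/519 = 46.4% → the multi-step checkout
Overall: Flow A 1080/2611 = 41.4%, the multi-step checkout 1133/2606 = 43.5% → the multi-step checkout
The multi-step checkout wins overall and in every traffic group — no reversal.

Yes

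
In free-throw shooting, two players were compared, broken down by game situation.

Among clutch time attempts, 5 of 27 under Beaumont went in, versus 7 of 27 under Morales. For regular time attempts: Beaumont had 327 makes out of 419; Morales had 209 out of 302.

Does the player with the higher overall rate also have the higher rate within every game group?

Clutch time: Beaumont 5/27 = 18.5%, Morales 7/27 = 25.9% → Morales
Regular time: Beaumont 327/419 = 78.0%, Morales 209/302 = 69.2% → Beaumont
Overall: Beaumont 332/446 = 74.4%, Morales 216/329 = 65.7% → Beaumont
Neither sweeps: Beaumont wins 1 of 2 groups, Morales wins 1. Beaumont wins overall but not every group — no Simpson reversal.

No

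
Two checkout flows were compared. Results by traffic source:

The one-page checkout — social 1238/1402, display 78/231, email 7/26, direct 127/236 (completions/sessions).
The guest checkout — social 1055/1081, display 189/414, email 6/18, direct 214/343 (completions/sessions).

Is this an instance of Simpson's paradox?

No

Social: the one-page checkout 1238/1402 = 88.3%, the guest checkout 1055/1081 = 97.6% → the guest checkout
Display: the one-page checkout 78/231 = 33.8%, the guest checkout 189/414 = 45.7% → the guest checkout
Email: the one-page checkout 7/26 = 26.9%, the guest checkout 6/18 = 33.3% → the guest checkout
Direct: the one-page checkout 127/236 = 53.8%, the guest checkout 214/343 = 62.4% → the guest checkout
Overall: the one-page checkout 1450/1895 = 76.5%, the guest checkout 1464/1856 = 78.9% → the guest checkout
The guest checkout wins overall and in every traffic group — no reversal.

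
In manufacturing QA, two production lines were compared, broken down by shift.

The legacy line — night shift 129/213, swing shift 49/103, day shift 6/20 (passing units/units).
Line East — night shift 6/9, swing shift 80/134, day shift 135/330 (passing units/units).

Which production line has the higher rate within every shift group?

Night shift: the legacy line 129/213 = 60.6%, Line East 6/9 = 66.7% → Line East
Swing shift: the legacy line 49/103 = 47.6%, Line East 80/134 = 59.7% → Line East
Day shift: the legacy line 6/20 = 30.0%, Line East 135/330 = 40.9% → Line East
Line East has the higher rate in all 3 groups.

Line East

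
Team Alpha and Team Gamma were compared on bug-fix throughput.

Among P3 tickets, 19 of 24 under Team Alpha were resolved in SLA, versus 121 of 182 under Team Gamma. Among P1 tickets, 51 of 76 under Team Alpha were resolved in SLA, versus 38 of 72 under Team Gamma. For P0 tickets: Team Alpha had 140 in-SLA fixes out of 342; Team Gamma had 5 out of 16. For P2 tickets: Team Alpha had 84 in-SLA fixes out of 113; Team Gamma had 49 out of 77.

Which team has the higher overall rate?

Team Gamma

P3: Team Alpha 19/24 = 79.2%, Team Gamma 121/182 = 66.5% → Team Alpha
P1: Team Alpha 51/76 = 67.1%, Team Gamma 38/72 = 52.8% → Team Alpha
P0: Team Alpha 140/342 = 40.9%, Team Gamma 5/16 = 31.2% → Team Alpha
P2: Team Alpha 84/113 = 74.3%, Team Gamma 49/77 = 63.6% → Team Alpha
Overall: Team Alpha 294/555 = 53.0%, Team Gamma 213/347 = 61.4% → Team Gamma
(Team Alpha wins every ticket group but Team Gamma wins overall — Team Alpha's tickets skew toward the low-rate P0 group.)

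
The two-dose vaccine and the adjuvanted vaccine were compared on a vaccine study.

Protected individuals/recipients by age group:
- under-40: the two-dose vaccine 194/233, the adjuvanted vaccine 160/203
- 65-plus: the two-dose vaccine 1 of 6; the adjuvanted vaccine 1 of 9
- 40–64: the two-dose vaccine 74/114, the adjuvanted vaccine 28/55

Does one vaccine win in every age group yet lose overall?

No

Under-40: the two-dose vaccine 194/233 = 83.3%, the adjuvanted vaccine 160/203 = 78.8% → the two-dose vaccine
65-plus: the two-dose vaccine 1/6 = 16.7%, the adjuvanted vaccine 1/9 = 11.1% → the two-dose vaccine
40–64: the two-dose vaccine 74/114 = 64.9%, the adjuvanted vaccine 28/55 = 50.9% → the two-dose vaccine
Overall: the two-dose vaccine 269/353 = 76.2%, the adjuvanted vaccine 189/267 = 70.8% → the two-dose vaccine
The two-dose vaccine wins overall and in every age group — no reversal.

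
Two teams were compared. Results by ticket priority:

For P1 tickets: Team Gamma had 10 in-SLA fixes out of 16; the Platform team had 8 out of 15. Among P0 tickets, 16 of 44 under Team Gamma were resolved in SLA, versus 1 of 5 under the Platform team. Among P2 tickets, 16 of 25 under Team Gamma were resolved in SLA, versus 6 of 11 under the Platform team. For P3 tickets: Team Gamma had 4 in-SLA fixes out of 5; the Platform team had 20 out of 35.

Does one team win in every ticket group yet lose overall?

Yes

P1: Team Gamma 10/16 = 62.5%, the Platform team 8/15 = 53.3% → Team Gamma
P0: Team Gamma 16/44 = 36.4%, the Platform team 1/5 = 20.0% → Team Gamma
P2: Team Gamma 16/25 = 64.0%, the Platform team 6/11 = 54.5% → Team Gamma
P3: Team Gamma 4/5 = 80.0%, the Platform team 20/35 = 57.1% → Team Gamma
Overall: Team Gamma 46/90 = 51.1%, the Platform team 35/66 = 53.0% → the Platform team
Team Gamma wins each ticket group but the Platform team wins overall — the comparison reverses. Team Gamma's tickets skew toward P0, which has a lower base rate.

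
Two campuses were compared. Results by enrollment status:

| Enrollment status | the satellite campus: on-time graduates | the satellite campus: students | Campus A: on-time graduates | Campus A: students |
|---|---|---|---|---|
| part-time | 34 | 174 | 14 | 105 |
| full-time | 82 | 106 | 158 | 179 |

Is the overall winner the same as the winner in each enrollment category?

No

Part-time: the satellite campus 34/174 = 19.5%, Campus A 14/105 = 13.3% → the satellite campus
Full-time: the satellite campus 82/106 = 77.4%, Campus A 158/179 = 88.3% → Campus A
Overall: the satellite campus 116/280 = 41.4%, Campus A 172/284 = 60.6% → Campus A
Neither sweeps: the satellite campus wins 1 of 2 groups, Campus A wins 1. Campus A wins overall but not every group — no Simpson reversal.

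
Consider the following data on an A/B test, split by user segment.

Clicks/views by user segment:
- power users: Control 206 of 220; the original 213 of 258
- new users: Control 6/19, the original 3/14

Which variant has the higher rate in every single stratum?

Control

Power users: Control 206/220 = 93.6%, the original 213/258 = 82.6% → Control
New users: Control 6/19 = 31.6%, the original 3/14 = 21.4% → Control
Control has the higher rate in both groups.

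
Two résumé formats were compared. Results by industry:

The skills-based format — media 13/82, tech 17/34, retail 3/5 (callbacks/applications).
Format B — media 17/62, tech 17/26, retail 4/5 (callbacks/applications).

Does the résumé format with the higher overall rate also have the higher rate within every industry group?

Yes

Media: the skills-based format 13/82 = 15.9%, Format B 17/62 = 27.4% → Format B
Tech: the skills-based format 17/34 = 50.0%, Format B 17/26 = 65.4% → Format B
Retail: the skills-based format 3/5 = 60.0%, Format B 4/5 = 80.0% → Format B
Overall: the skills-based format 33/121 = 27.3%, Format B 38/93 = 40.9% → Format B
Format B wins overall and in every industry group — no reversal.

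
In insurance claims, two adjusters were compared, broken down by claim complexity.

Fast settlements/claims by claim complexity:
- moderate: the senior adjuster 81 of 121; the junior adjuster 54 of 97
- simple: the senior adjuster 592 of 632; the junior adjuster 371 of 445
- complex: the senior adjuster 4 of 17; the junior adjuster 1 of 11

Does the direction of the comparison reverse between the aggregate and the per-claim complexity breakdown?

No

Moderate: the senior adjuster 81/121 = 66.9%, the junior adjuster 54/97 = 55.7% → the senior adjuster
Simple: the senior adjuster 592/632 = 93.7%, the junior adjuster 371/445 = 83.4% → the senior adjuster
Complex: the senior adjuster 4/17 = 23.5%, the junior adjuster 1/11 = 9.1% → the senior adjuster
Overall: the senior adjuster 677/770 = 87.9%, the junior adjuster 426/553 = 77.0% → the senior adjuster
The senior adjuster wins overall and in every claim group — no reversal.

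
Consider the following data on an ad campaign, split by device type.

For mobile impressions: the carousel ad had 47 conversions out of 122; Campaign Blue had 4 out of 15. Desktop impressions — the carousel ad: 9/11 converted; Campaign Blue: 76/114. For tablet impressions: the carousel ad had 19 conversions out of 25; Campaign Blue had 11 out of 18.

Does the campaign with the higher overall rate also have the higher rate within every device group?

Mobile: the carousel ad 47/122 = 38.5%, Campaign Blue 4/15 = 26.7% → the carousel ad
Desktop: the carousel ad 9/11 = 81.8%, Campaign Blue 76/114 = 66.7% → the carousel ad
Tablet: the carousel ad 19/25 = 76.0%, Campaign Blue 11/18 = 61.1% → the carousel ad
Overall: the carousel ad 75/158 = 47.5%, Campaign Blue 91/147 = 61.9% → Campaign Blue
The carousel ad wins each device group but Campaign Blue wins overall — the comparison reverses. The carousel ad's impressions skew toward mobile, which has a lower base rate.

No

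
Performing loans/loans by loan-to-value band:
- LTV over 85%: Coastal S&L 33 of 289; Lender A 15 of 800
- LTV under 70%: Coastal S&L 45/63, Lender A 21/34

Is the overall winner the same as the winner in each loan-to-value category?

LTV over 85%: Coastal S&L 33/289 = 11.4%, Lender A 15/800 = 1.9% → Coastal S&L
LTV under 70%: Coastal S&L 45/63 = 71.4%, Lender A 21/34 = 61.8% → Coastal S&L
Overall: Coastal S&L 78/352 = 22.2%, Lender A 36/834 = 4.3% → Coastal S&L
Coastal S&L wins overall and in every loan-to-value group — no reversal.

Yes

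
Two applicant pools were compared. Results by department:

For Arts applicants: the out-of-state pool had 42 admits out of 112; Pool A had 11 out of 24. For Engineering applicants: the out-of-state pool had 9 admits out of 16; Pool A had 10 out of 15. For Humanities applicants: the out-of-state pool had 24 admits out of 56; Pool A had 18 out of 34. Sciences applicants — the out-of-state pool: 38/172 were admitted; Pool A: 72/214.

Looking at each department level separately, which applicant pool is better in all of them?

Arts: the out-of-state pool 42/112 = 37.5%, Pool A 11/24 = 45.8% → Pool A
Engineering: the out-of-state pool 9/16 = 56.2%, Pool A 10/15 = 66.7% → Pool A
Humanities: the out-of-state pool 24/56 = 42.9%, Pool A 18/34 = 52.9% → Pool A
Sciences: the out-of-state pool 38/172 = 22.1%, Pool A 72/214 = 33.6% → Pool A
Pool A has the higher rate in all 4 groups.

Pool A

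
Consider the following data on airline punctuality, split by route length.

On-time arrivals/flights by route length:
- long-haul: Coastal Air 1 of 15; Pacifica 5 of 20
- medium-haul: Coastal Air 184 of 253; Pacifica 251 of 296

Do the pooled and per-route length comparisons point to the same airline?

Yes

Long-haul: Coastal Air 1/15 = 6.7%, Pacifica 5/20 = 25.0% → Pacifica
Medium-haul: Coastal Air 184/253 = 72.7%, Pacifica 251/296 = 84.8% → Pacifica
Overall: Coastal Air 185/268 = 69.0%, Pacifica 256/316 = 81.0% → Pacifica
Pacifica wins overall and in every route group — no reversal.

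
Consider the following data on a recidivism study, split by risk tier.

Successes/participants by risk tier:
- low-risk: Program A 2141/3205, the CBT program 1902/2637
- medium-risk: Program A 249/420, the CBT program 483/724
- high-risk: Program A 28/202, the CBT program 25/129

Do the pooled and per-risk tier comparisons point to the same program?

Yes

Low-risk: Program A 2141/3205 = 66.8%, the CBT program 1902/2637 = 72.1% → the CBT program
Medium-risk: Program A 249/420 = 59.3%, the CBT program 483/724 = 66.7% → the CBT program
High-risk: Program A 28/202 = 13.9%, the CBT program 25/129 = 19.4% → the CBT program
Overall: Program A 2418/3827 = 63.2%, the CBT program 2410/3490 = 69.1% → the CBT program
The CBT program wins overall and in every risk group — no reversal.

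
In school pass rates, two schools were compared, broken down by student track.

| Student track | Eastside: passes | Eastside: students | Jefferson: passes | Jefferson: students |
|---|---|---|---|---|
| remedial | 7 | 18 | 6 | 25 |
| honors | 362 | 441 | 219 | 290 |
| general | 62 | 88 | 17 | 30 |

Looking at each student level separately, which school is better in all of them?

Remedial: Eastside 7/18 = 38.9%, Jefferson 6/25 = 24.0% → Eastside
Honors: Eastside 362/441 = 82.1%, Jefferson 219/290 = 75.5% → Eastside
General: Eastside 62/88 = 70.5%, Jefferson 17/30 = 56.7% → Eastside
Eastside has the higher rate in all 3 groups.

Eastside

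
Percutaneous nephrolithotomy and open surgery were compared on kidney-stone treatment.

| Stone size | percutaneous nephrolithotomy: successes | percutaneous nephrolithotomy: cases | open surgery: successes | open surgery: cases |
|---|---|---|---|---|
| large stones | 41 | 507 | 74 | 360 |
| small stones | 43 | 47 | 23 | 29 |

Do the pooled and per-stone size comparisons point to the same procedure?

Large stones: percutaneous nephrolithotomy 41/507 = 8.1%, open surgery 74/360 = 20.6% → open surgery
Small stones: percutaneous nephrolithotomy 43/47 = 91.5%, open surgery 23/29 = 79.3% → percutaneous nephrolithotomy
Overall: percutaneous nephrolithotomy 84/554 = 15.2%, open surgery 97/389 = 24.9% → open surgery
Neither sweeps: percutaneous nephrolithotomy wins 1 of 2 groups, open surgery wins 1. Open surgery wins overall but not every group — no Simpson reversal.

No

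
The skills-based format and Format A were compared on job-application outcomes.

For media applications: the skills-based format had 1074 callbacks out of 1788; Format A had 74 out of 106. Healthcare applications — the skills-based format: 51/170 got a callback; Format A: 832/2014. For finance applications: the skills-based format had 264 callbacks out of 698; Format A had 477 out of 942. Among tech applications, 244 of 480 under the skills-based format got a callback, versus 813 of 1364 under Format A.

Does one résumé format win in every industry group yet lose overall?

Yes

Media: the skills-based format 1074/1788 = 60.1%, Format A 74/106 = 69.8% → Format A
Healthcare: the skills-based format 51/170 = 30.0%, Format A 832/2014 = 41.3% → Format A
Finance: the skills-based format 264/698 = 37.8%, Format A 477/942 = 50.6% → Format A
Tech: the skills-based format 244/480 = 50.8%, Format A 813/1364 = 59.6% → Format A
Overall: the skills-based format 1633/3136 = 52.1%, Format A 2196/4426 = 49.6% → the skills-based format
Format A wins each industry group but the skills-based format wins overall — the comparison reverses. Format A's applications skew toward healthcare, which has a lower base rate.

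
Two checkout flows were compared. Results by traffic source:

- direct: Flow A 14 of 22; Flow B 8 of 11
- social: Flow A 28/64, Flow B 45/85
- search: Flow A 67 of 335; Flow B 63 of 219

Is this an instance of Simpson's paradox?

No

Direct: Flow A 14/22 = 63.6%, Flow B 8/11 = 72.7% → Flow B
Social: Flow A 28/64 = 43.8%, Flow B 45/85 = 52.9% → Flow B
Search: Flow A 67/335 = 20.0%, Flow B 63/219 = 28.8% → Flow B
Overall: Flow A 109/421 = 25.9%, Flow B 116/315 = 36.8% → Flow B
Flow B wins overall and in every traffic group — no reversal.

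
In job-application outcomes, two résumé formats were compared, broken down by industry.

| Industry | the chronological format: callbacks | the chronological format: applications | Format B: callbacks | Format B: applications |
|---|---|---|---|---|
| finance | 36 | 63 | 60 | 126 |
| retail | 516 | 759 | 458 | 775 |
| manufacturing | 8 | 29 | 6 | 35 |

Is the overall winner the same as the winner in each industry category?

Finance: the chronological format 36/63 = 57.1%, Format B 60/126 = 47.6% → the chronological format
Retail: the chronological format 516/759 = 68.0%, Format B 458/775 = 59.1% → the chronological format
Manufacturing: the chronological format 8/29 = 27.6%, Format B 6/35 = 17.1% → the chronological format
Overall: the chronological format 560/851 = 65.8%, Format B 524/936 = 56.0% → the chronological format
The chronological format wins overall and in every industry group — no reversal.

Yes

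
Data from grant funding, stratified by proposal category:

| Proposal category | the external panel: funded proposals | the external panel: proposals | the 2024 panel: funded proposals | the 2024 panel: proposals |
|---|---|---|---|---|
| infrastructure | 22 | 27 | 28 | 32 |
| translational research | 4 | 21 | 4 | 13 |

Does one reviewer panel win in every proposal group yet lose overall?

No

Infrastructure: the external panel 22/27 = 81.5%, the 2024 panel 28/32 = 87.5% → the 2024 panel
Translational research: the external panel 4/21 = 19.0%, the 2024 panel 4/13 = 30.8% → the 2024 panel
Overall: the external panel 26/48 = 54.2%, the 2024 panel 32/45 = 71.1% → the 2024 panel
The 2024 panel wins overall and in every proposal group — no reversal.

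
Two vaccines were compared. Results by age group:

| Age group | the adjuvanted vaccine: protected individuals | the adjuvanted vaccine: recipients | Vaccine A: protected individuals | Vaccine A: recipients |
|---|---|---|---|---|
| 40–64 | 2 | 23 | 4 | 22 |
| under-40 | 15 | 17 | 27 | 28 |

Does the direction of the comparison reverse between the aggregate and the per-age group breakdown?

No

40–64: the adjuvanted vaccine 2/23 = 8.7%, Vaccine A 4/22 = 18.2% → Vaccine A
Under-40: the adjuvanted vaccine 15/17 = 88.2%, Vaccine A 27/28 = 96.4% → Vaccine A
Overall: the adjuvanted vaccine 17/40 = 42.5%, Vaccine A 31/50 = 62.0% → Vaccine A
Vaccine A wins overall and in every age group — no reversal.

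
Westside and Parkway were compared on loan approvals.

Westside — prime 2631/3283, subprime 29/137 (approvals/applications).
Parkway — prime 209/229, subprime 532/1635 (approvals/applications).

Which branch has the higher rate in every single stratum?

Prime: Westside 2631/3283 = 80.1%, Parkway 209/229 = 91.3% → Parkway
Subprime: Westside 29/137 = 21.2%, Parkway 532/1635 = 32.5% → Parkway
Parkway has the higher rate in both groups.

Parkway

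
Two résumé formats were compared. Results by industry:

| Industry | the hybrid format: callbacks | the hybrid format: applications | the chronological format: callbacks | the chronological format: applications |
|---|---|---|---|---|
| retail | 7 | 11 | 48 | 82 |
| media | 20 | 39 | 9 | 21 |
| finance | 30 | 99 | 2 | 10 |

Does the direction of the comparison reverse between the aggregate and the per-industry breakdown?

Yes

Retail: the hybrid format 7/11 = 63.6%, the chronological format 48/82 = 58.5% → the hybrid format
Media: the hybrid format 20/39 = 51.3%, the chronological format 9/21 = 42.9% → the hybrid format
Finance: the hybrid format 30/99 = 30.3%, the chronological format 2/10 = 20.0% → the hybrid format
Overall: the hybrid format 57/149 = 38.3%, the chronological format 59/113 = 52.2% → the chronological format
The hybrid format wins each industry group but the chronological format wins overall — the comparison reverses. The hybrid format's applications skew toward finance, which has a lower base rate.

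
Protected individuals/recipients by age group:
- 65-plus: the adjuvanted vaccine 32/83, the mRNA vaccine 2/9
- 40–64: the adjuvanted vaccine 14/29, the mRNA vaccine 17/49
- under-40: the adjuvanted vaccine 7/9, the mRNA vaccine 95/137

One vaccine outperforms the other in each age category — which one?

65-plus: the adjuvanted vaccine 32/83 = 38.6%, the mRNA vaccine 2/9 = 22.2% → the adjuvanted vaccine
40–64: the adjuvanted vaccine 14/29 = 48.3%, the mRNA vaccine 17/49 = 34.7% → the adjuvanted vaccine
Under-40: the adjuvanted vaccine 7/9 = 77.8%, the mRNA vaccine 95/137 = 69.3% → the adjuvanted vaccine
The adjuvanted vaccine has the higher rate in all 3 groups.

the adjuvanted vaccine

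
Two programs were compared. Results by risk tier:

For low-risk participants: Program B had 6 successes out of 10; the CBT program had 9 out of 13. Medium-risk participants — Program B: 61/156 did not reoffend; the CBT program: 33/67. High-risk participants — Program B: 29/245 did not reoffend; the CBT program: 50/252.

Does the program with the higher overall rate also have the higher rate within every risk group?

Yes

Low-risk: Program B 6/10 = 60.0%, the CBT program 9/13 = 69.2% → the CBT program
Medium-risk: Program B 61/156 = 39.1%, the CBT program 33/67 = 49.3% → the CBT program
High-risk: Program B 29/245 = 11.8%, the CBT program 50/252 = 19.8% → the CBT program
Overall: Program B 96/411 = 23.4%, the CBT program 92/332 = 27.7% → the CBT program
The CBT program wins overall and in every risk group — no reversal.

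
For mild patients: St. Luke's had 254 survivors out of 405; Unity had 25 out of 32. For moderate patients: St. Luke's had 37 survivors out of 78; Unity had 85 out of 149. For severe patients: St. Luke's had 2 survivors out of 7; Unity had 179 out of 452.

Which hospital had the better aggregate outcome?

Mild: St. Luke's 254/405 = 62.7%, Unity 25/32 = 78.1% → Unity
Moderate: St. Luke's 37/78 = 47.4%, Unity 85/149 = 57.0% → Unity
Severe: St. Luke's 2/7 = 28.6%, Unity 179/452 = 39.6% → Unity
Overall: St. Luke's 293/490 = 59.8%, Unity 289/633 = 45.7% → St. Luke's
(Unity wins every case group but St. Luke's wins overall — Unity's patients skew toward the low-rate severe group.)

St. Luke's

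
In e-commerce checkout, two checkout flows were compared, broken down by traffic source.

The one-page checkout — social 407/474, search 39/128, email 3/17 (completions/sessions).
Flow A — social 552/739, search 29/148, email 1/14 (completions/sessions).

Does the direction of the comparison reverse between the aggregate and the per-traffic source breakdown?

No

Social: the one-page checkout 407/474 = 85.9%, Flow A 552/739 = 74.7% → the one-page checkout
Search: the one-page checkout 39/128 = 30.5%, Flow A 29/148 = 19.6% → the one-page checkout
Email: the one-page checkout 3/17 = 17.6%, Flow A 1/14 = 7.1% → the one-page checkout
Overall: the one-page checkout 449/619 = 72.5%, Flow A 582/901 = 64.6% → the one-page checkout
The one-page checkout wins overall and in every traffic group — no reversal.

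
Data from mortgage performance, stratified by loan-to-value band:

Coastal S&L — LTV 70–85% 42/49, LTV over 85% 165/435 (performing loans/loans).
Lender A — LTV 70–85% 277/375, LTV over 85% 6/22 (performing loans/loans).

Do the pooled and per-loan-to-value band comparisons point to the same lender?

LTV 70–85%: Coastal S&L 42/49 = 85.7%, Lender A 277/375 = 73.9% → Coastal S&L
LTV over 85%: Coastal S&L 165/435 = 37.9%, Lender A 6/22 = 27.3% → Coastal S&L
Overall: Coastal S&L 207/484 = 42.8%, Lender A 283/397 = 71.3% → Lender A
Coastal S&L wins each loan-to-value group but Lender A wins overall — the comparison reverses. Coastal S&L's loans skew toward LTV over 85%, which has a lower base rate.

No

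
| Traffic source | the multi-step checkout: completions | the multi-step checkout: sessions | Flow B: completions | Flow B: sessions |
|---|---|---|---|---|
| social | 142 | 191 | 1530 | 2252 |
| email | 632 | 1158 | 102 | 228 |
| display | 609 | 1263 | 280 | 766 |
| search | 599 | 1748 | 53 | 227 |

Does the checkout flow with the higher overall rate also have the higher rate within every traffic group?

No

Social: the multi-step checkout 142/191 = 74.3%, Flow B 1530/2252 = 67.9% → the multi-step checkout
Email: the multi-step checkout 632/1158 = 54.6%, Flow B 102/228 = 44.7% → the multi-step checkout
Display: the multi-step checkout 609/1263 = 48.2%, Flow B 280/766 = 36.6% → the multi-step checkout
Search: the multi-step checkout 599/1748 = 34.3%, Flow B 53/227 = 23.3% → the multi-step checkout
Overall: the multi-step checkout 1982/4360 = 45.5%, Flow B 1965/3473 = 56.6% → Flow B
The multi-step checkout wins each traffic group but Flow B wins overall — the comparison reverses. The multi-step checkout's sessions skew toward search, which has a lower base rate.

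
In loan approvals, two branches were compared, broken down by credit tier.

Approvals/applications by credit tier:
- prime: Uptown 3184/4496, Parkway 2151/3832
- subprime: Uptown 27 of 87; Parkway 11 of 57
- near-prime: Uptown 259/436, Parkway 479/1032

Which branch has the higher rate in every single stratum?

Prime: Uptown 3184/4496 = 70.8%, Parkway 2151/3832 = 56.1% → Uptown
Subprime: Uptown 27/87 = 31.0%, Parkway 11/57 = 19.3% → Uptown
Near-prime: Uptown 259/436 = 59.4%, Parkway 479/1032 = 46.4% → Uptown
Uptown has the higher rate in all 3 groups.

Uptown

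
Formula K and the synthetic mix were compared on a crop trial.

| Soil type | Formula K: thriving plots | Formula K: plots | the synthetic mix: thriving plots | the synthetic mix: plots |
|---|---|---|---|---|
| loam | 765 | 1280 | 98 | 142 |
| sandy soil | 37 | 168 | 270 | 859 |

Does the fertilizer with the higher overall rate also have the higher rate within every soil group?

No

Loam: Formula K 765/1280 = 59.8%, the synthetic mix 98/142 = 69.0% → the synthetic mix
Sandy soil: Formula K 37/168 = 22.0%, the synthetic mix 270/859 = 31.4% → the synthetic mix
Overall: Formula K 802/1448 = 55.4%, the synthetic mix 368/1001 = 36.8% → Formula K
The synthetic mix wins each soil group but Formula K wins overall — the comparison reverses. The synthetic mix's plots skew toward sandy soil, which has a lower base rate.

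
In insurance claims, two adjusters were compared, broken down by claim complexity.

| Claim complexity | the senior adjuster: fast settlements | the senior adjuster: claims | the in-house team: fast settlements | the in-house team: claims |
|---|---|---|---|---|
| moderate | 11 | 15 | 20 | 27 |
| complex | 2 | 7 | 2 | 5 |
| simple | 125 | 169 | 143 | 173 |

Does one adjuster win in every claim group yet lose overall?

Moderate: the senior adjuster 11/15 = 73.3%, the in-house team 20/27 = 74.1% → the in-house team
Complex: the senior adjuster 2/7 = 28.6%, the in-house team 2/5 = 40.0% → the in-house team
Simple: the senior adjuster 125/169 = 74.0%, the in-house team 143/173 = 82.7% → the in-house team
Overall: the senior adjuster 138/191 = 72.3%, the in-house team 165/205 = 80.5% → the in-house team
The in-house team wins overall and in every claim group — no reversal.

No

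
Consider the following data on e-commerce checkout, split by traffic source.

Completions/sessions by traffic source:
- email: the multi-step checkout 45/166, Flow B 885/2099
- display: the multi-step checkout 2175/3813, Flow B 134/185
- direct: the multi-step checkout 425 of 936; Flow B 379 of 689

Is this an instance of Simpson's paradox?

Email: the multi-step checkout 45/166 = 27.1%, Flow B 885/2099 = 42.2% → Flow B
Display: the multi-step checkout 2175/3813 = 57.0%, Flow B 134/185 = 72.4% → Flow B
Direct: the multi-step checkout 425/936 = 45.4%, Flow B 379/689 = 55.0% → Flow B
Overall: the multi-step checkout 2645/4915 = 53.8%, Flow B 1398/2973 = 47.0% → the multi-step checkout
Flow B wins each traffic group but the multi-step checkout wins overall — the comparison reverses. Flow B's sessions skew toward email, which has a lower base rate.

Yes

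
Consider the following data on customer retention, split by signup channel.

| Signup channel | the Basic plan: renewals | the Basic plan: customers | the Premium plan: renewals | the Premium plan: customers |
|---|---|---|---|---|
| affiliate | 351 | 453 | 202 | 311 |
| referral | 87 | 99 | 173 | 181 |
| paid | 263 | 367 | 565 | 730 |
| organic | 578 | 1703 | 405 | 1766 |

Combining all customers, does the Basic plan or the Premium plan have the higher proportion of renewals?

Affiliate: the Basic plan 351/453 = 77.5%, the Premium plan 202/311 = 65.0% → the Basic plan
Referral: the Basic plan 87/99 = 87.9%, the Premium plan 173/181 = 95.6% → the Premium plan
Paid: the Basic plan 263/367 = 71.7%, the Premium plan 565/730 = 77.4% → the Premium plan
Organic: the Basic plan 578/1703 = 33.9%, the Premium plan 405/1766 = 22.9% → the Basic plan
Overall: the Basic plan 1279/2622 = 48.8%, the Premium plan 1345/2988 = 45.0% → the Basic plan
(Neither sweeps every signup group, but the Basic plan has the higher pooled rate.)

the Basic plan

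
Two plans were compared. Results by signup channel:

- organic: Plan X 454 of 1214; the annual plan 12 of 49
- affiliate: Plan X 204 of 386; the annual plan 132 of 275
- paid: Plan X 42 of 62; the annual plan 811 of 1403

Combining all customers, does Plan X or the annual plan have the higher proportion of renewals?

Organic: Plan X 454/1214 = 37.4%, the annual plan 12/49 = 24.5% → Plan X
Affiliate: Plan X 204/386 = 52.8%, the annual plan 132/275 = 48.0% → Plan X
Paid: Plan X 42/62 = 67.7%, the annual plan 811/1403 = 57.8% → Plan X
Overall: Plan X 700/1662 = 42.1%, the annual plan 955/1727 = 55.3% → the annual plan
(Plan X wins every signup group but the annual plan wins overall — Plan X's customers skew toward the low-rate organic group.)

the annual plan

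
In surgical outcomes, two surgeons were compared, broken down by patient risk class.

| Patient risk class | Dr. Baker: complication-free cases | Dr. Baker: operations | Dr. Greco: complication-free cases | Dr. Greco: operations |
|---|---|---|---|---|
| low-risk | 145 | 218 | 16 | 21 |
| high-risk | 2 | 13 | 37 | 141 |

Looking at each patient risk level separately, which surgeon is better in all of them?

Low-risk: Dr. Baker 145/218 = 66.5%, Dr. Greco 16/21 = 76.2% → Dr. Greco
High-risk: Dr. Baker 2/13 = 15.4%, Dr. Greco 37/141 = 26.2% → Dr. Greco
Dr. Greco has the higher rate in both groups.

Dr. Greco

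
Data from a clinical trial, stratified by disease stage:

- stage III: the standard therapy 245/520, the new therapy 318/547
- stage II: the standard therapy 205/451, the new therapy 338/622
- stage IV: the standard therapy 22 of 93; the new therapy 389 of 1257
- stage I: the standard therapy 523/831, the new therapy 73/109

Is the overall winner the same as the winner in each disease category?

No

Stage III: the standard therapy 245/520 = 47.1%, the new therapy 318/547 = 58.1% → the new therapy
Stage II: the standard therapy 205/451 = 45.5%, the new therapy 338/622 = 54.3% → the new therapy
Stage IV: the standard therapy 22/93 = 23.7%, the new therapy 389/1257 = 30.9% → the new therapy
Stage I: the standard therapy 523/831 = 62.9%, the new therapy 73/109 = 67.0% → the new therapy
Overall: the standard therapy 995/1895 = 52.5%, the new therapy 1118/2535 = 44.1% → the standard therapy
The new therapy wins each disease group but the standard therapy wins overall — the comparison reverses. The new therapy's patients skew toward stage IV, which has a lower base rate.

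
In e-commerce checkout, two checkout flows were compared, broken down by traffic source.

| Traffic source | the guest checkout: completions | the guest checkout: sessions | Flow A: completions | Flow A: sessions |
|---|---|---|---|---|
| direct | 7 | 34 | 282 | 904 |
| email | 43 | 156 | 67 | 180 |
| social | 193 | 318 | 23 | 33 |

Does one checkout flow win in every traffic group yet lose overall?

Direct: the guest checkout 7/34 = 20.6%, Flow A 282/904 = 31.2% → Flow A
Email: the guest checkout 43/156 = 27.6%, Flow A 67/180 = 37.2% → Flow A
Social: the guest checkout 193/318 = 60.7%, Flow A 23/33 = 69.7% → Flow A
Overall: the guest checkout 243/508 = 47.8%, Flow A 372/1117 = 33.3% → the guest checkout
Flow A wins each traffic group but the guest checkout wins overall — the comparison reverses. Flow A's sessions skew toward direct, which has a lower base rate.

Yes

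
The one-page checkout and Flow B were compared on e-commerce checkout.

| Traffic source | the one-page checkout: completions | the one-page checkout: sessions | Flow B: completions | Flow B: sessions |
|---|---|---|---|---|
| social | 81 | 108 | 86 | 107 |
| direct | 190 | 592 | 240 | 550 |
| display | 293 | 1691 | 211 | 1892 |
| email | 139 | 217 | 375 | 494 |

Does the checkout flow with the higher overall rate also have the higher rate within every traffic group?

No

Social: the one-page checkout 81/108 = 75.0%, Flow B 86/107 = 80.4% → Flow B
Direct: the one-page checkout 190/592 = 32.1%, Flow B 240/550 = 43.6% → Flow B
Display: the one-page checkout 293/1691 = 17.3%, Flow B 211/1892 = 11.2% → the one-page checkout
Email: the one-page checkout 139/217 = 64.1%, Flow B 375/494 = 75.9% → Flow B
Overall: the one-page checkout 703/2608 = 27.0%, Flow B 912/3043 = 30.0% → Flow B
Neither sweeps: the one-page checkout wins 1 of 4 groups, Flow B wins 3. Flow B wins overall but not every group — no Simpson reversal.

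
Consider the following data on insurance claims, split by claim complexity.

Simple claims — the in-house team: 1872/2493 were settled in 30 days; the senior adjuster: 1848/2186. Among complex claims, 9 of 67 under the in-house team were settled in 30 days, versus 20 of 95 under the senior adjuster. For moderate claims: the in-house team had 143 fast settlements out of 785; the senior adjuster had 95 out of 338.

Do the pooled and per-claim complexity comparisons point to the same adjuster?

Yes

Simple: the in-house team 1872/2493 = 75.1%, the senior adjuster 1848/2186 = 84.5% → the senior adjuster
Complex: the in-house team 9/67 = 13.4%, the senior adjuster 20/95 = 21.1% → the senior adjuster
Moderate: the in-house team 143/785 = 18.2%, the senior adjuster 95/338 = 28.1% → the senior adjuster
Overall: the in-house team 2024/3345 = 60.5%, the senior adjuster 1963/2619 = 75.0% → the senior adjuster
The senior adjuster wins overall and in every claim group — no reversal.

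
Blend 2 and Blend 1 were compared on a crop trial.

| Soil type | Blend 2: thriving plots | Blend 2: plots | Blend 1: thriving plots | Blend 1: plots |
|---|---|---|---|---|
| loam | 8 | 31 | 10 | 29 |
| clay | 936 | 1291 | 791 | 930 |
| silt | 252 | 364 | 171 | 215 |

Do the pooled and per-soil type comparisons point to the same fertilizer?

Yes

Loam: Blend 2 8/31 = 25.8%, Blend 1 10/29 = 34.5% → Blend 1
Clay: Blend 2 936/1291 = 72.5%, Blend 1 791/930 = 85.1% → Blend 1
Silt: Blend 2 252/364 = 69.2%, Blend 1 171/215 = 79.5% → Blend 1
Overall: Blend 2 1196/1686 = 70.9%, Blend 1 972/1174 = 82.8% → Blend 1
Blend 1 wins overall and in every soil group — no reversal.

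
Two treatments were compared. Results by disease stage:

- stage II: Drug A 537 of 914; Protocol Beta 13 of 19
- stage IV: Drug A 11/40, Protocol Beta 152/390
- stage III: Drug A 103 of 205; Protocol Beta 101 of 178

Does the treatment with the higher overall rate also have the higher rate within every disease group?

No

Stage II: Drug A 537/914 = 58.8%, Protocol Beta 13/19 = 68.4% → Protocol Beta
Stage IV: Drug A 11/40 = 27.5%, Protocol Beta 152/390 = 39.0% → Protocol Beta
Stage III: Drug A 103/205 = 50.2%, Protocol Beta 101/178 = 56.7% → Protocol Beta
Overall: Drug A 651/1159 = 56.2%, Protocol Beta 266/587 = 45.3% → Drug A
Protocol Beta wins each disease group but Drug A wins overall — the comparison reverses. Protocol Beta's patients skew toward stage IV, which has a lower base rate.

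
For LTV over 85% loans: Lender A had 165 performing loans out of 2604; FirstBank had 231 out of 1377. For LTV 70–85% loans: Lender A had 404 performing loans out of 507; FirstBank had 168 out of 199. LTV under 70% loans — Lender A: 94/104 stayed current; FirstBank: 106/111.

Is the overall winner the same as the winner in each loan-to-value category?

LTV over 85%: Lender A 165/2604 = 6.3%, FirstBank 231/1377 = 16.8% → FirstBank
LTV 70–85%: Lender A 404/507 = 79.7%, FirstBank 168/199 = 84.4% → FirstBank
LTV under 70%: Lender A 94/104 = 90.4%, FirstBank 106/111 = 95.5% → FirstBank
Overall: Lender A 663/3215 = 20.6%, FirstBank 505/1687 = 29.9% → FirstBank
FirstBank wins overall and in every loan-to-value group — no reversal.

Yes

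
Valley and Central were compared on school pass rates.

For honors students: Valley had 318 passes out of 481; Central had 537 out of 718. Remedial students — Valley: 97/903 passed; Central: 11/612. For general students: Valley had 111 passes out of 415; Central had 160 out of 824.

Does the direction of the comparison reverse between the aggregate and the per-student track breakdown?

No

Honors: Valley 318/481 = 66.1%, Central 537/718 = 74.8% → Central
Remedial: Valley 97/903 = 10.7%, Central 11/612 = 1.8% → Valley
General: Valley 111/415 = 26.7%, Central 160/824 = 19.4% → Valley
Overall: Valley 526/1799 = 29.2%, Central 708/2154 = 32.9% → Central
Neither sweeps: Valley wins 2 of 3 groups, Central wins 1. Central wins overall but not every group — no Simpson reversal.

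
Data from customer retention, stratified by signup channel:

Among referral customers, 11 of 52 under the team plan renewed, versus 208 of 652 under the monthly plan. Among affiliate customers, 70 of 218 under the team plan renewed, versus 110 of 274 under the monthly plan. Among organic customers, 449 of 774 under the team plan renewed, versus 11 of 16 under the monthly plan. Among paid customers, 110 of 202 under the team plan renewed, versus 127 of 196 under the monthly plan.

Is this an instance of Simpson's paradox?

Yes

Referral: the team plan 11/52 = 21.2%, the monthly plan 208/652 = 31.9% → the monthly plan
Affiliate: the team plan 70/218 = 32.1%, the monthly plan 110/274 = 40.1% → the monthly plan
Organic: the team plan 449/774 = 58.0%, the monthly plan 11/16 = 68.8% → the monthly plan
Paid: the team plan 110/202 = 54.5%, the monthly plan 127/196 = 64.8% → the monthly plan
Overall: the team plan 640/1246 = 51.4%, the monthly plan 456/1138 = 40.1% → the team plan
The monthly plan wins each signup group but the team plan wins overall — the comparison reverses. The monthly plan's customers skew toward referral, which has a lower base rate.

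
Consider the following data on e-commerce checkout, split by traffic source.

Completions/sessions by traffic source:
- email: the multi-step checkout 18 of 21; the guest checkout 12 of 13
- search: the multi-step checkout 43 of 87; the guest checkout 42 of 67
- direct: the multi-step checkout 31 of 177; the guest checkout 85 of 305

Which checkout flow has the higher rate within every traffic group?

the guest checkout

Email: the multi-step checkout 18/21 = 85.7%, the guest checkout 12/13 = 92.3% → the guest checkout
Search: the multi-step checkout 43/87 = 49.4%, the guest checkout 42/67 = 62.7% → the guest checkout
Direct: the multi-step checkout 31/177 = 17.5%, the guest checkout 85/305 = 27.9% → the guest checkout
The guest checkout has the higher rate in all 3 groups.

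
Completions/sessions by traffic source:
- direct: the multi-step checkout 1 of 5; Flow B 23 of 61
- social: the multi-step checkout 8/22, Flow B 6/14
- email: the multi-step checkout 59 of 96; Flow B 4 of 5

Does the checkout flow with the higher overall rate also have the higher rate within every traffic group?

Direct: the multi-step checkout 1/5 = 20.0%, Flow B 23/61 = 37.7% → Flow B
Social: the multi-step checkout 8/22 = 36.4%, Flow B 6/14 = 42.9% → Flow B
Email: the multi-step checkout 59/96 = 61.5%, Flow B 4/5 = 80.0% → Flow B
Overall: the multi-step checkout 68/123 = 55.3%, Flow B 33/80 = 41.2% → the multi-step checkout
Flow B wins each traffic group but the multi-step checkout wins overall — the comparison reverses. Flow B's sessions skew toward direct, which has a lower base rate.

No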